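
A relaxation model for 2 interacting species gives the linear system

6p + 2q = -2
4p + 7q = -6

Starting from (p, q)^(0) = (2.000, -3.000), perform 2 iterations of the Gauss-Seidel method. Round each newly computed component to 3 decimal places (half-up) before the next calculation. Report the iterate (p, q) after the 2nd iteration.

Iteration 1:
  p = (-2 - (2)·-3.000) / (6) = 0.667
  q = (-6 - (4)·0.667) / (7) = -1.238
Iteration 2:
  p = (-2 - (2)·-1.238) / (6) = 0.079
  q = (-6 - (4)·0.079) / (7) = -0.902

(0.079, -0.902)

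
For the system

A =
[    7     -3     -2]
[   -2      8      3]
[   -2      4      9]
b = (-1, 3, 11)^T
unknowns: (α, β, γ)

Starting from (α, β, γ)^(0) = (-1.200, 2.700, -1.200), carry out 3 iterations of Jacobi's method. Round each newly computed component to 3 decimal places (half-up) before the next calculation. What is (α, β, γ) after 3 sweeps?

Iteration 1:
  α = (-1 - (-3)·2.700 - (-2)·-1.200) / (7) = 0.671
  β = (3 - (-2)·-1.200 - (3)·-1.200) / (8) = 0.525
  γ = (11 - (-2)·-1.200 - (4)·2.700) / (9) = -0.244
Iteration 2:
  α = (-1 - (-3)·0.525 - (-2)·-0.244) / (7) = 0.012
  β = (3 - (-2)·0.671 - (3)·-0.244) / (8) = 0.634
  γ = (11 - (-2)·0.671 - (4)·0.525) / (9) = 1.138
Iteration 3:
  α = (-1 - (-3)·0.634 - (-2)·1.138) / (7) = 0.454
  β = (3 - (-2)·0.012 - (3)·1.138) / (8) = -0.049
  γ = (11 - (-2)·0.012 - (4)·0.634) / (9) = 0.943

(0.454, -0.049, 0.943)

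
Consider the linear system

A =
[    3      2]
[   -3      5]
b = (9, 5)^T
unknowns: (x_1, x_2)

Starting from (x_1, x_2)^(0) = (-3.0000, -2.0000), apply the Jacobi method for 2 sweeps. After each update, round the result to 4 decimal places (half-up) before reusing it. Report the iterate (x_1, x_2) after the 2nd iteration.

(3.5333, 3.6000)

Iteration 1:
  x_1 = (9 - (2)·-2.0000) / (3) = 4.3333
  x_2 = (5 - (-3)·-3.0000) / (5) = -0.8000
Iteration 2:
  x_1 = (9 - (2)·-0.8000) / (3) = 3.5333
  x_2 = (5 - (-3)·4.3333) / (5) = 3.6000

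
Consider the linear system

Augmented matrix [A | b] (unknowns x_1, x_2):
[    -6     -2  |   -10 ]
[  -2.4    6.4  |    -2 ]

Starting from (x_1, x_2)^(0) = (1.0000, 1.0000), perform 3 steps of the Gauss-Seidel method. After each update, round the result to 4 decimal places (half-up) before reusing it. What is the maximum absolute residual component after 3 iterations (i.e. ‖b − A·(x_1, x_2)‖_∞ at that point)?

0.0254

Iteration 1:
  x_1 = (-10 - (-2)·1.0000) / (-6) = 1.3333
  x_2 = (-2 - (-2.4)·1.3333) / (6.4) = 0.1875
Iteration 2:
  x_1 = (-10 - (-2)·0.1875) / (-6) = 1.6042
  x_2 = (-2 - (-2.4)·1.6042) / (6.4) = 0.2891
Iteration 3:
  x_1 = (-10 - (-2)·0.2891) / (-6) = 1.5703
  x_2 = (-2 - (-2.4)·1.5703) / (6.4) = 0.2764
Residual b − A·x = (-0.0254, -0.0002); ∞-norm = 0.0254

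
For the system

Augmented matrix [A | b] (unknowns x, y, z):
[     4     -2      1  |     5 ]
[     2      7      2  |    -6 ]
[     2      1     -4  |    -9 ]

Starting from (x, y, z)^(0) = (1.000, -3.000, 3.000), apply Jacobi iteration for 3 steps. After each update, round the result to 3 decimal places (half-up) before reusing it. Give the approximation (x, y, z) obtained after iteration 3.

Iteration 1:
  x = (5 - (-2)·-3.000 - (1)·3.000) / (4) = -1.000
  y = (-6 - (2)·1.000 - (2)·3.000) / (7) = -2.000
  z = (-9 - (2)·1.000 - (1)·-3.000) / (-4) = 2.000
Iteration 2:
  x = (5 - (-2)·-2.000 - (1)·2.000) / (4) = -0.250
  y = (-6 - (2)·-1.000 - (2)·2.000) / (7) = -1.143
  z = (-9 - (2)·-1.000 - (1)·-2.000) / (-4) = 1.250
Iteration 3:
  x = (5 - (-2)·-1.143 - (1)·1.250) / (4) = 0.366
  y = (-6 - (2)·-0.250 - (2)·1.250) / (7) = -1.143
  z = (-9 - (2)·-0.250 - (1)·-1.143) / (-4) = 1.839

(0.366, -1.143, 1.839)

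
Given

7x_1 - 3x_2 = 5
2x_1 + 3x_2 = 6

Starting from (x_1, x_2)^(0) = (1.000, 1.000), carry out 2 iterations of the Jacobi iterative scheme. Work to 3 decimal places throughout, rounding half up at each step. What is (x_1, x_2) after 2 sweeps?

Iteration 1:
  x_1 = (5 - (-3)·1.000) / (7) = 1.143
  x_2 = (6 - (2)·1.000) / (3) = 1.333
Iteration 2:
  x_1 = (5 - (-3)·1.333) / (7) = 1.286
  x_2 = (6 - (2)·1.143) / (3) = 1.238

(1.286, 1.238)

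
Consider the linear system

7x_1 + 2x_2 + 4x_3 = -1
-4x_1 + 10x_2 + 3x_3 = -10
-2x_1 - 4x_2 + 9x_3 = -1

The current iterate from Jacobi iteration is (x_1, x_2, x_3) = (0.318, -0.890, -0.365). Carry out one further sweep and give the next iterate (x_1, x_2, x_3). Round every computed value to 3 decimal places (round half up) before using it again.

One sweep:
  x_1 = (-1 - (2)·-0.890 - (4)·-0.365) / (7) = 0.320
  x_2 = (-10 - (-4)·0.318 - (3)·-0.365) / (10) = -0.763
  x_3 = (-1 - (-2)·0.318 - (-4)·-0.890) / (9) = -0.436

(0.320, -0.763, -0.436)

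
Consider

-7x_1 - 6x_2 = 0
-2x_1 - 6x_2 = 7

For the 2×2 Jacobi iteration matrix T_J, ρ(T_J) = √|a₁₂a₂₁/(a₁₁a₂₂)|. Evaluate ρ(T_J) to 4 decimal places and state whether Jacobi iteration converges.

a₁₂a₂₁/(a₁₁a₂₂) = (-6)·(-2) / ((-7)·(-6)) = 0.285714
ρ = √|0.285714| = √0.285714 = 0.5345
ρ < 1, so Jacobi converges

0.5345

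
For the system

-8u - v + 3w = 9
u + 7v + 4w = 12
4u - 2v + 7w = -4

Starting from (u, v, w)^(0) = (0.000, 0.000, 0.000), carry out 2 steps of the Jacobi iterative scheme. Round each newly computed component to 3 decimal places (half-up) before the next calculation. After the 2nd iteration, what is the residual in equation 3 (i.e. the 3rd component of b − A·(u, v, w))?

2.687

Iteration 1:
  u = (9 - (-1)·0.000 - (3)·0.000) / (-8) = -1.125
  v = (12 - (1)·0.000 - (4)·0.000) / (7) = 1.714
  w = (-4 - (4)·0.000 - (-2)·0.000) / (7) = -0.571
Iteration 2:
  u = (9 - (-1)·1.714 - (3)·-0.571) / (-8) = -1.553
  v = (12 - (1)·-1.125 - (4)·-0.571) / (7) = 2.201
  w = (-4 - (4)·-1.125 - (-2)·1.714) / (7) = 0.561
Residual b − A·x = (-2.906, -4.098, 2.687)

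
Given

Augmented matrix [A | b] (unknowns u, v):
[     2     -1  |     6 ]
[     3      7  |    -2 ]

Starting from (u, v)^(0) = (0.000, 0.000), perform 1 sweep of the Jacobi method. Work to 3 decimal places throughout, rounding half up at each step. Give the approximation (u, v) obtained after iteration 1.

(3.000, -0.286)

Iteration 1:
  u = (6 - (-1)·0.000) / (2) = 3.000
  v = (-2 - (3)·0.000) / (7) = -0.286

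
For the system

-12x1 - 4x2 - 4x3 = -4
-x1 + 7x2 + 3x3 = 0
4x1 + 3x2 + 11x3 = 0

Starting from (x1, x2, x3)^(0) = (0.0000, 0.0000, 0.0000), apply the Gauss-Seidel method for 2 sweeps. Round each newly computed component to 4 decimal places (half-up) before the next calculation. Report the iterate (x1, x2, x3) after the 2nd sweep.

(0.3622, 0.1093, -0.1615)

Iteration 1:
  x1 = (-4 - (-4)·0.0000 - (-4)·0.0000) / (-12) = 0.3333
  x2 = (0 - (-1)·0.3333 - (3)·0.0000) / (7) = 0.0476
  x3 = (0 - (4)·0.3333 - (3)·0.0476) / (11) = -0.1342
Iteration 2:
  x1 = (-4 - (-4)·0.0476 - (-4)·-0.1342) / (-12) = 0.3622
  x2 = (0 - (-1)·0.3622 - (3)·-0.1342) / (7) = 0.1093
  x3 = (0 - (4)·0.3622 - (3)·0.1093) / (11) = -0.1615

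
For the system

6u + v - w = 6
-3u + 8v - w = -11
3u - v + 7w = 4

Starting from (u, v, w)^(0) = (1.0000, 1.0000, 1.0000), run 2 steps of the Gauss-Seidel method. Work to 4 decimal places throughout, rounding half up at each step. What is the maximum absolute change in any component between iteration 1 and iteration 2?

0.1488

Iteration 1:
  u = (6 - (1)·1.0000 - (-1)·1.0000) / (6) = 1.0000
  v = (-11 - (-3)·1.0000 - (-1)·1.0000) / (8) = -0.8750
  w = (4 - (3)·1.0000 - (-1)·-0.8750) / (7) = 0.0179
Iteration 2:
  u = (6 - (1)·-0.8750 - (-1)·0.0179) / (6) = 1.1488
  v = (-11 - (-3)·1.1488 - (-1)·0.0179) / (8) = -0.9420
  w = (4 - (3)·1.1488 - (-1)·-0.9420) / (7) = -0.0555
Change: (0.1488, -0.0670, -0.0734) → max |·| = 0.1488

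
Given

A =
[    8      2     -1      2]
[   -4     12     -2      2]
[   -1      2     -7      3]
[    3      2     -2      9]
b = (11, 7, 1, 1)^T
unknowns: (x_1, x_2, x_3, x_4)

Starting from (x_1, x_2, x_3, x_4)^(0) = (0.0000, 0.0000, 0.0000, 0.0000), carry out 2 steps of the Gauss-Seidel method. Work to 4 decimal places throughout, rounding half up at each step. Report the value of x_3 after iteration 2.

-0.2620

Iteration 1:
  x_1 = (11 - (2)·0.0000 - (-1)·0.0000 - (2)·0.0000) / (8) = 1.3750
  x_2 = (7 - (-4)·1.3750 - (-2)·0.0000 - (2)·0.0000) / (12) = 1.0417
  x_3 = (1 - (-1)·1.3750 - (2)·1.0417 - (3)·0.0000) / (-7) = -0.0417
  x_4 = (1 - (3)·1.3750 - (2)·1.0417 - (-2)·-0.0417) / (9) = -0.5880
Iteration 2:
  x_1 = (11 - (2)·1.0417 - (-1)·-0.0417 - (2)·-0.5880) / (8) = 1.2564
  x_2 = (7 - (-4)·1.2564 - (-2)·-0.0417 - (2)·-0.5880) / (12) = 1.0932
  x_3 = (1 - (-1)·1.2564 - (2)·1.0932 - (3)·-0.5880) / (-7) = -0.2620
  x_4 = (1 - (3)·1.2564 - (2)·1.0932 - (-2)·-0.2620) / (9) = -0.6088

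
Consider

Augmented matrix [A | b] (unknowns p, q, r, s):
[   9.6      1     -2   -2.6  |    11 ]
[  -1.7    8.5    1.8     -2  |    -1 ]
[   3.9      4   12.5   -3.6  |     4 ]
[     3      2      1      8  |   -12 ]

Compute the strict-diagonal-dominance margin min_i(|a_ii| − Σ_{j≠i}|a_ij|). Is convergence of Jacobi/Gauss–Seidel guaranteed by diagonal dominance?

1

row 1: |9.6| − (1+2+2.6) = 4
row 2: |8.5| − (1.7+1.8+2) = 3
row 3: |12.5| − (3.9+4+3.6) = 1
row 4: |8| − (3+2+1) = 2
minimum over rows = 1 → strictly diagonally dominant (convergence guaranteed)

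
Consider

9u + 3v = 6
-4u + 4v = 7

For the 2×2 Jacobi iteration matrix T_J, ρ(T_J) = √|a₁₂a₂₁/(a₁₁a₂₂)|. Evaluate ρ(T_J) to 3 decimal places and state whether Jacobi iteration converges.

0.577

a₁₂a₂₁/(a₁₁a₂₂) = (3)·(-4) / ((9)·(4)) = -0.333333
ρ = √|-0.333333| = √0.333333 = 0.577
ρ < 1, so Jacobi converges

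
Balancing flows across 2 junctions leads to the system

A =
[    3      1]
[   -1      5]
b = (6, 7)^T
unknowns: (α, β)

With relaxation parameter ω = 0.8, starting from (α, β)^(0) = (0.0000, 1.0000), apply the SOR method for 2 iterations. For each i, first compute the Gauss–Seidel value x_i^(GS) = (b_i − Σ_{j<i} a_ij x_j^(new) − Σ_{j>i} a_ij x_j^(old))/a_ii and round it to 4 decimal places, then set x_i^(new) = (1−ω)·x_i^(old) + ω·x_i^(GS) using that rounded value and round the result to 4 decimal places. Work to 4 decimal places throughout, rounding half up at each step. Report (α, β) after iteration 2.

(1.4578, 1.6600)

Iteration 1:
  α: GS value = (6 - (1)·1.0000) / (3) = 1.6667;  α ← (1−ω)·0.0000 + ω·1.6667 = 1.3334
  β: GS value = (7 - (-1)·1.3334) / (5) = 1.6667;  β ← (1−ω)·1.0000 + ω·1.6667 = 1.5334
Iteration 2:
  α: GS value = (6 - (1)·1.5334) / (3) = 1.4889;  α ← (1−ω)·1.3334 + ω·1.4889 = 1.4578
  β: GS value = (7 - (-1)·1.4578) / (5) = 1.6916;  β ← (1−ω)·1.5334 + ω·1.6916 = 1.6600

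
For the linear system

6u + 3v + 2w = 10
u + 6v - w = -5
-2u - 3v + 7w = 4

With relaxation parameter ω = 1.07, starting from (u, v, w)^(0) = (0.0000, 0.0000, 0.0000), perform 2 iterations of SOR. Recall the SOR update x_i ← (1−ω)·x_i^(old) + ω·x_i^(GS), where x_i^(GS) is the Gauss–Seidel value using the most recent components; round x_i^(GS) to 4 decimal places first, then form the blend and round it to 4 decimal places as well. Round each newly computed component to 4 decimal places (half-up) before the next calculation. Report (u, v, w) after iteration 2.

(2.0910, -1.0725, 0.7167)

Iteration 1:
  u: GS value = (10 - (3)·0.0000 - (2)·0.0000) / (6) = 1.6667;  u ← (1−ω)·0.0000 + ω·1.6667 = 1.7834
  v: GS value = (-5 - (1)·1.7834 - (-1)·0.0000) / (6) = -1.1306;  v ← (1−ω)·0.0000 + ω·-1.1306 = -1.2097
  w: GS value = (4 - (-2)·1.7834 - (-3)·-1.2097) / (7) = 0.5625;  w ← (1−ω)·0.0000 + ω·0.5625 = 0.6019
Iteration 2:
  u: GS value = (10 - (3)·-1.2097 - (2)·0.6019) / (6) = 2.0709;  u ← (1−ω)·1.7834 + ω·2.0709 = 2.0910
  v: GS value = (-5 - (1)·2.0910 - (-1)·0.6019) / (6) = -1.0815;  v ← (1−ω)·-1.2097 + ω·-1.0815 = -1.0725
  w: GS value = (4 - (-2)·2.0910 - (-3)·-1.0725) / (7) = 0.7092;  w ← (1−ω)·0.6019 + ω·0.7092 = 0.7167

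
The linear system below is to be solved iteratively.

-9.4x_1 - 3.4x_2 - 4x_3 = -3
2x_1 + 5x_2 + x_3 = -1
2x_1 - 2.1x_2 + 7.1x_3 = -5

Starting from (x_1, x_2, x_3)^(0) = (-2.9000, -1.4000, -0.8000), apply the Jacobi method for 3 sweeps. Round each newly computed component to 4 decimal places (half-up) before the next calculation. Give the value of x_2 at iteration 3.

Iteration 1:
  x_1 = (-3 - (-3.4)·-1.4000 - (-4)·-0.8000) / (-9.4) = 1.1660
  x_2 = (-1 - (2)·-2.9000 - (1)·-0.8000) / (5) = 1.1200
  x_3 = (-5 - (2)·-2.9000 - (-2.1)·-1.4000) / (7.1) = -0.3014
Iteration 2:
  x_1 = (-3 - (-3.4)·1.1200 - (-4)·-0.3014) / (-9.4) = 0.0423
  x_2 = (-1 - (2)·1.1660 - (1)·-0.3014) / (5) = -0.6061
  x_3 = (-5 - (2)·1.1660 - (-2.1)·1.1200) / (7.1) = -0.7014
Iteration 3:
  x_1 = (-3 - (-3.4)·-0.6061 - (-4)·-0.7014) / (-9.4) = 0.8368
  x_2 = (-1 - (2)·0.0423 - (1)·-0.7014) / (5) = -0.0766
  x_3 = (-5 - (2)·0.0423 - (-2.1)·-0.6061) / (7.1) = -0.8954

-0.0766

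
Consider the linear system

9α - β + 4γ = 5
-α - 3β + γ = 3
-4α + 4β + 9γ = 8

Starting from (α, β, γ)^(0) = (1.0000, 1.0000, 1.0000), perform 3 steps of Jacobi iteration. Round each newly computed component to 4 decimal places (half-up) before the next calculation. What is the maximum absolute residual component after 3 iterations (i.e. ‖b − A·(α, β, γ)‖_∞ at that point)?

1.8217

Iteration 1:
  α = (5 - (-1)·1.0000 - (4)·1.0000) / (9) = 0.2222
  β = (3 - (-1)·1.0000 - (1)·1.0000) / (-3) = -1.0000
  γ = (8 - (-4)·1.0000 - (4)·1.0000) / (9) = 0.8889
Iteration 2:
  α = (5 - (-1)·-1.0000 - (4)·0.8889) / (9) = 0.0494
  β = (3 - (-1)·0.2222 - (1)·0.8889) / (-3) = -0.7778
  γ = (8 - (-4)·0.2222 - (4)·-1.0000) / (9) = 1.4321
Iteration 3:
  α = (5 - (-1)·-0.7778 - (4)·1.4321) / (9) = -0.1674
  β = (3 - (-1)·0.0494 - (1)·1.4321) / (-3) = -0.5391
  γ = (8 - (-4)·0.0494 - (4)·-0.7778) / (9) = 1.2565
Residual b − A·x = (0.9415, -0.0412, -1.8217); ∞-norm = 1.8217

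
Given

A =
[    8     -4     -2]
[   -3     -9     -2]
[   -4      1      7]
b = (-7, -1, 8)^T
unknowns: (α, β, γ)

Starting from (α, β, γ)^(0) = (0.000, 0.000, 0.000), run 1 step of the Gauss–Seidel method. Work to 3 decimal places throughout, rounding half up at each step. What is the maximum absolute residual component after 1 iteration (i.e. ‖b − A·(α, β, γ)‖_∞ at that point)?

2.782

Iteration 1:
  α = (-7 - (-4)·0.000 - (-2)·0.000) / (8) = -0.875
  β = (-1 - (-3)·-0.875 - (-2)·0.000) / (-9) = 0.403
  γ = (8 - (-4)·-0.875 - (1)·0.403) / (7) = 0.585
Residual b − A·x = (2.782, 1.172, 0.002); ∞-norm = 2.782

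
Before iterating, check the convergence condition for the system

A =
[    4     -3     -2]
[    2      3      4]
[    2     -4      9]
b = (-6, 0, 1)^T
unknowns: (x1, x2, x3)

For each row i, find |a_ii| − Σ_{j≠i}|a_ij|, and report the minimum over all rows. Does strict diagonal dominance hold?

-3

row 1: |4| − (3+2) = -1
row 2: |3| − (2+4) = -3
row 3: |9| − (2+4) = 3
minimum over rows = -3 → not strictly diagonally dominant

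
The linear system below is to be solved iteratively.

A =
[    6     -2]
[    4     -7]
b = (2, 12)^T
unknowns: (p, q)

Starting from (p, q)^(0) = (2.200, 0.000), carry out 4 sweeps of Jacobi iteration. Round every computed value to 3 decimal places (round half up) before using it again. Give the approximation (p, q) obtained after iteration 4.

(-0.204, -1.814)

Iteration 1:
  p = (2 - (-2)·0.000) / (6) = 0.333
  q = (12 - (4)·2.200) / (-7) = -0.457
Iteration 2:
  p = (2 - (-2)·-0.457) / (6) = 0.181
  q = (12 - (4)·0.333) / (-7) = -1.524
Iteration 3:
  p = (2 - (-2)·-1.524) / (6) = -0.175
  q = (12 - (4)·0.181) / (-7) = -1.611
Iteration 4:
  p = (2 - (-2)·-1.611) / (6) = -0.204
  q = (12 - (4)·-0.175) / (-7) = -1.814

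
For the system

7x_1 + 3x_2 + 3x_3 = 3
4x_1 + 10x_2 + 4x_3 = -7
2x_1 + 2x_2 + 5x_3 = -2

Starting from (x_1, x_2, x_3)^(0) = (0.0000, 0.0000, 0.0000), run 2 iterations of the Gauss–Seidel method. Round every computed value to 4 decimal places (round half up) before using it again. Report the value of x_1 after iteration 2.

0.8976

Iteration 1:
  x_1 = (3 - (3)·0.0000 - (3)·0.0000) / (7) = 0.4286
  x_2 = (-7 - (4)·0.4286 - (4)·0.0000) / (10) = -0.8714
  x_3 = (-2 - (2)·0.4286 - (2)·-0.8714) / (5) = -0.2229
Iteration 2:
  x_1 = (3 - (3)·-0.8714 - (3)·-0.2229) / (7) = 0.8976
  x_2 = (-7 - (4)·0.8976 - (4)·-0.2229) / (10) = -0.9699
  x_3 = (-2 - (2)·0.8976 - (2)·-0.9699) / (5) = -0.3711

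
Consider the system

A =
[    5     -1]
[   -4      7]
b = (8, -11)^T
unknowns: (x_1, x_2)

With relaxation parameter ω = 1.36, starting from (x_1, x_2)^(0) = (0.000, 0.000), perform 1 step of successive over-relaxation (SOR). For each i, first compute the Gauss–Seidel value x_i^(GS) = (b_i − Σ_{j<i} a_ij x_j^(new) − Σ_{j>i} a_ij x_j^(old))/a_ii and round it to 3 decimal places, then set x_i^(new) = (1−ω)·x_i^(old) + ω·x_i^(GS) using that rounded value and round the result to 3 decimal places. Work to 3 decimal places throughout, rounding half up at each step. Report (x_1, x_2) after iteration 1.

Iteration 1:
  x_1: GS value = (8 - (-1)·0.000) / (5) = 1.600;  x_1 ← (1−ω)·0.000 + ω·1.600 = 2.176
  x_2: GS value = (-11 - (-4)·2.176) / (7) = -0.328;  x_2 ← (1−ω)·0.000 + ω·-0.328 = -0.446

(2.176, -0.446)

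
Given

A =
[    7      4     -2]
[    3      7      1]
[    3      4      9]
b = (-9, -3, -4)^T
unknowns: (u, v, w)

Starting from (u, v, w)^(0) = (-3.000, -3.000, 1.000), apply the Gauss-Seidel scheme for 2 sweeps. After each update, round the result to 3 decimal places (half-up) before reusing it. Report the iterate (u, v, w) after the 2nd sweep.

(-0.868, -0.015, -0.148)

Iteration 1:
  u = (-9 - (4)·-3.000 - (-2)·1.000) / (7) = 0.714
  v = (-3 - (3)·0.714 - (1)·1.000) / (7) = -0.877
  w = (-4 - (3)·0.714 - (4)·-0.877) / (9) = -0.293
Iteration 2:
  u = (-9 - (4)·-0.877 - (-2)·-0.293) / (7) = -0.868
  v = (-3 - (3)·-0.868 - (1)·-0.293) / (7) = -0.015
  w = (-4 - (3)·-0.868 - (4)·-0.015) / (9) = -0.148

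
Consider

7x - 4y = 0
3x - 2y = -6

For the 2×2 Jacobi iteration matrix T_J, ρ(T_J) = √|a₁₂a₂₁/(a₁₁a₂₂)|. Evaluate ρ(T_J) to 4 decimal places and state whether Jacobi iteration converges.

0.9258

a₁₂a₂₁/(a₁₁a₂₂) = (-4)·(3) / ((7)·(-2)) = 0.857143
ρ = √|0.857143| = √0.857143 = 0.9258
ρ < 1, so Jacobi converges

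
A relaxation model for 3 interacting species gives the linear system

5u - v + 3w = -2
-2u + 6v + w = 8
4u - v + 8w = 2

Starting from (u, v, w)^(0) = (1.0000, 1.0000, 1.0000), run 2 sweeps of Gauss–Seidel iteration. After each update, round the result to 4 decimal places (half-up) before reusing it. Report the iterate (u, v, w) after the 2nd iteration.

(-0.6775, 0.9804, 0.7113)

Iteration 1:
  u = (-2 - (-1)·1.0000 - (3)·1.0000) / (5) = -0.8000
  v = (8 - (-2)·-0.8000 - (1)·1.0000) / (6) = 0.9000
  w = (2 - (4)·-0.8000 - (-1)·0.9000) / (8) = 0.7625
Iteration 2:
  u = (-2 - (-1)·0.9000 - (3)·0.7625) / (5) = -0.6775
  v = (8 - (-2)·-0.6775 - (1)·0.7625) / (6) = 0.9804
  w = (2 - (4)·-0.6775 - (-1)·0.9804) / (8) = 0.7113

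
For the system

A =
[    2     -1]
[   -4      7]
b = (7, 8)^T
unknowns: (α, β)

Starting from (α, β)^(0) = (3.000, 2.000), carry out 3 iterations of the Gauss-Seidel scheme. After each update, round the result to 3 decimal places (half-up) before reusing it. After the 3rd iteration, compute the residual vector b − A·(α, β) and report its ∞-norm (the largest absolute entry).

0.140

Iteration 1:
  α = (7 - (-1)·2.000) / (2) = 4.500
  β = (8 - (-4)·4.500) / (7) = 3.714
Iteration 2:
  α = (7 - (-1)·3.714) / (2) = 5.357
  β = (8 - (-4)·5.357) / (7) = 4.204
Iteration 3:
  α = (7 - (-1)·4.204) / (2) = 5.602
  β = (8 - (-4)·5.602) / (7) = 4.344
Residual b − A·x = (0.140, 0.000); ∞-norm = 0.140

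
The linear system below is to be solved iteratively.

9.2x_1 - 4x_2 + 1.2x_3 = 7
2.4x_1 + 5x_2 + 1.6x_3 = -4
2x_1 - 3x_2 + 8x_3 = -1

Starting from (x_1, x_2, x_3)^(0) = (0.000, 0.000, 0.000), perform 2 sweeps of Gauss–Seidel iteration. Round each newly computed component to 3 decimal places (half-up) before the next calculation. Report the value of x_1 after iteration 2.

0.352

Iteration 1:
  x_1 = (7 - (-4)·0.000 - (1.2)·0.000) / (9.2) = 0.761
  x_2 = (-4 - (2.4)·0.761 - (1.6)·0.000) / (5) = -1.165
  x_3 = (-1 - (2)·0.761 - (-3)·-1.165) / (8) = -0.752
Iteration 2:
  x_1 = (7 - (-4)·-1.165 - (1.2)·-0.752) / (9.2) = 0.352
  x_2 = (-4 - (2.4)·0.352 - (1.6)·-0.752) / (5) = -0.728
  x_3 = (-1 - (2)·0.352 - (-3)·-0.728) / (8) = -0.486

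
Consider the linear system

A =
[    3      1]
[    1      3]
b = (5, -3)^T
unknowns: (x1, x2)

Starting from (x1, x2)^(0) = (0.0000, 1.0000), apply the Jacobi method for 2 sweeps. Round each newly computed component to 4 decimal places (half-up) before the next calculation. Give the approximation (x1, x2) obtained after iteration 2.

Iteration 1:
  x1 = (5 - (1)·1.0000) / (3) = 1.3333
  x2 = (-3 - (1)·0.0000) / (3) = -1.0000
Iteration 2:
  x1 = (5 - (1)·-1.0000) / (3) = 2.0000
  x2 = (-3 - (1)·1.3333) / (3) = -1.4444

(2.0000, -1.4444)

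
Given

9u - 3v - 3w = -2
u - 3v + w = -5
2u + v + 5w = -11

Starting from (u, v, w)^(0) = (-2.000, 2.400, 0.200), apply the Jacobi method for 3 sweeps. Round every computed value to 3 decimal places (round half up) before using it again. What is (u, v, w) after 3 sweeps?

Iteration 1:
  u = (-2 - (-3)·2.400 - (-3)·0.200) / (9) = 0.644
  v = (-5 - (1)·-2.000 - (1)·0.200) / (-3) = 1.067
  w = (-11 - (2)·-2.000 - (1)·2.400) / (5) = -1.880
Iteration 2:
  u = (-2 - (-3)·1.067 - (-3)·-1.880) / (9) = -0.493
  v = (-5 - (1)·0.644 - (1)·-1.880) / (-3) = 1.255
  w = (-11 - (2)·0.644 - (1)·1.067) / (5) = -2.671
Iteration 3:
  u = (-2 - (-3)·1.255 - (-3)·-2.671) / (9) = -0.694
  v = (-5 - (1)·-0.493 - (1)·-2.671) / (-3) = 0.612
  w = (-11 - (2)·-0.493 - (1)·1.255) / (5) = -2.254

(-0.694, 0.612, -2.254)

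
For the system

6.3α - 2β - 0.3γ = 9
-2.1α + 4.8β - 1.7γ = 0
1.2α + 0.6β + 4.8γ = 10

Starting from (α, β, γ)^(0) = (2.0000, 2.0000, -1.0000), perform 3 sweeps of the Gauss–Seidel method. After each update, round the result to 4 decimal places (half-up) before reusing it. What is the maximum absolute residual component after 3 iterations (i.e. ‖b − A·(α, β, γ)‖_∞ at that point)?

0.1798

Iteration 1:
  α = (9 - (-2)·2.0000 - (-0.3)·-1.0000) / (6.3) = 2.0159
  β = (0 - (-2.1)·2.0159 - (-1.7)·-1.0000) / (4.8) = 0.5278
  γ = (10 - (1.2)·2.0159 - (0.6)·0.5278) / (4.8) = 1.5134
Iteration 2:
  α = (9 - (-2)·0.5278 - (-0.3)·1.5134) / (6.3) = 1.6682
  β = (0 - (-2.1)·1.6682 - (-1.7)·1.5134) / (4.8) = 1.2658
  γ = (10 - (1.2)·1.6682 - (0.6)·1.2658) / (4.8) = 1.5081
Iteration 3:
  α = (9 - (-2)·1.2658 - (-0.3)·1.5081) / (6.3) = 1.9022
  β = (0 - (-2.1)·1.9022 - (-1.7)·1.5081) / (4.8) = 1.3663
  γ = (10 - (1.2)·1.9022 - (0.6)·1.3663) / (4.8) = 1.4370
Residual b − A·x = (0.1798, -0.1207, 0.0000); ∞-norm = 0.1798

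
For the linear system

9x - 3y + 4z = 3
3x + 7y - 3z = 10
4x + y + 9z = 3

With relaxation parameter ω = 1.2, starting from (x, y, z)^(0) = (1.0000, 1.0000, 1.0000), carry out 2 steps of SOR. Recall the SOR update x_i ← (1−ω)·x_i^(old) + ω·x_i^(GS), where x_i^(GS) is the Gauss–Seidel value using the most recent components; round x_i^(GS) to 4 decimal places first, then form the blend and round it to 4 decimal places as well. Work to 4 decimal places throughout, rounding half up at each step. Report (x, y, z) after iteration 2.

Iteration 1:
  x: GS value = (3 - (-3)·1.0000 - (4)·1.0000) / (9) = 0.2222;  x ← (1−ω)·1.0000 + ω·0.2222 = 0.0666
  y: GS value = (10 - (3)·0.0666 - (-3)·1.0000) / (7) = 1.8286;  y ← (1−ω)·1.0000 + ω·1.8286 = 1.9943
  z: GS value = (3 - (4)·0.0666 - (1)·1.9943) / (9) = 0.0821;  z ← (1−ω)·1.0000 + ω·0.0821 = -0.1015
Iteration 2:
  x: GS value = (3 - (-3)·1.9943 - (4)·-0.1015) / (9) = 1.0432;  x ← (1−ω)·0.0666 + ω·1.0432 = 1.2385
  y: GS value = (10 - (3)·1.2385 - (-3)·-0.1015) / (7) = 0.8543;  y ← (1−ω)·1.9943 + ω·0.8543 = 0.6263
  z: GS value = (3 - (4)·1.2385 - (1)·0.6263) / (9) = -0.2867;  z ← (1−ω)·-0.1015 + ω·-0.2867 = -0.3237

(1.2385, 0.6263, -0.3237)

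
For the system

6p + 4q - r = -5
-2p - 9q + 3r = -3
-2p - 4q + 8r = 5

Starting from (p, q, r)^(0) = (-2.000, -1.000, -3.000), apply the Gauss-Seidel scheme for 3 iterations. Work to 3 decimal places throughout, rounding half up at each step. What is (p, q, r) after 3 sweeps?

(-1.040, 0.818, 0.774)

Iteration 1:
  p = (-5 - (4)·-1.000 - (-1)·-3.000) / (6) = -0.667
  q = (-3 - (-2)·-0.667 - (3)·-3.000) / (-9) = -0.518
  r = (5 - (-2)·-0.667 - (-4)·-0.518) / (8) = 0.199
Iteration 2:
  p = (-5 - (4)·-0.518 - (-1)·0.199) / (6) = -0.455
  q = (-3 - (-2)·-0.455 - (3)·0.199) / (-9) = 0.501
  r = (5 - (-2)·-0.455 - (-4)·0.501) / (8) = 0.762
Iteration 3:
  p = (-5 - (4)·0.501 - (-1)·0.762) / (6) = -1.040
  q = (-3 - (-2)·-1.040 - (3)·0.762) / (-9) = 0.818
  r = (5 - (-2)·-1.040 - (-4)·0.818) / (8) = 0.774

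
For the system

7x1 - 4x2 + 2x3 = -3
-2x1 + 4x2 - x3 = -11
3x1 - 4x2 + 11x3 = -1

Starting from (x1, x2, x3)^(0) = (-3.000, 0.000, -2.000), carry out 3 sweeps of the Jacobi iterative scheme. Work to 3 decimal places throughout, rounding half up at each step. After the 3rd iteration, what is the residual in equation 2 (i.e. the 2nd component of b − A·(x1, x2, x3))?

Iteration 1:
  x1 = (-3 - (-4)·0.000 - (2)·-2.000) / (7) = 0.143
  x2 = (-11 - (-2)·-3.000 - (-1)·-2.000) / (4) = -4.750
  x3 = (-1 - (3)·-3.000 - (-4)·0.000) / (11) = 0.727
Iteration 2:
  x1 = (-3 - (-4)·-4.750 - (2)·0.727) / (7) = -3.351
  x2 = (-11 - (-2)·0.143 - (-1)·0.727) / (4) = -2.497
  x3 = (-1 - (3)·0.143 - (-4)·-4.750) / (11) = -1.857
Iteration 3:
  x1 = (-3 - (-4)·-2.497 - (2)·-1.857) / (7) = -1.325
  x2 = (-11 - (-2)·-3.351 - (-1)·-1.857) / (4) = -4.890
  x3 = (-1 - (3)·-3.351 - (-4)·-2.497) / (11) = -0.085
Residual b − A·x = (-13.115, 5.825, -15.650)

5.825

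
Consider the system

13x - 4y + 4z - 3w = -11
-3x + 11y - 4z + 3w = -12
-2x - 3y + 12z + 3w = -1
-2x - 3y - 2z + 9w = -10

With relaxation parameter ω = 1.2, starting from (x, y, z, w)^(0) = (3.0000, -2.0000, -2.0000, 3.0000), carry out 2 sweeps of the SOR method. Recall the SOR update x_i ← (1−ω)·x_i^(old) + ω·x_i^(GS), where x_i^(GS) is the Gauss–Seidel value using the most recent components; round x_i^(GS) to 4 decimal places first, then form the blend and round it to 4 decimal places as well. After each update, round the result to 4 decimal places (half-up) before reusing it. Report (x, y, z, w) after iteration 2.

(-2.4104, -0.9778, 0.5954, -1.4496)

Iteration 1:
  x: GS value = (-11 - (-4)·-2.0000 - (4)·-2.0000 - (-3)·3.0000) / (13) = -0.1538;  x ← (1−ω)·3.0000 + ω·-0.1538 = -0.7846
  y: GS value = (-12 - (-3)·-0.7846 - (-4)·-2.0000 - (3)·3.0000) / (11) = -2.8503;  y ← (1−ω)·-2.0000 + ω·-2.8503 = -3.0204
  z: GS value = (-1 - (-2)·-0.7846 - (-3)·-3.0204 - (3)·3.0000) / (12) = -1.7192;  z ← (1−ω)·-2.0000 + ω·-1.7192 = -1.6630
  w: GS value = (-10 - (-2)·-0.7846 - (-3)·-3.0204 - (-2)·-1.6630) / (9) = -2.6618;  w ← (1−ω)·3.0000 + ω·-2.6618 = -3.7942
Iteration 2:
  x: GS value = (-11 - (-4)·-3.0204 - (4)·-1.6630 - (-3)·-3.7942) / (13) = -2.1394;  x ← (1−ω)·-0.7846 + ω·-2.1394 = -2.4104
  y: GS value = (-12 - (-3)·-2.4104 - (-4)·-1.6630 - (3)·-3.7942) / (11) = -1.3182;  y ← (1−ω)·-3.0204 + ω·-1.3182 = -0.9778
  z: GS value = (-1 - (-2)·-2.4104 - (-3)·-0.9778 - (3)·-3.7942) / (12) = 0.2190;  z ← (1−ω)·-1.6630 + ω·0.2190 = 0.5954
  w: GS value = (-10 - (-2)·-2.4104 - (-3)·-0.9778 - (-2)·0.5954) / (9) = -1.8404;  w ← (1−ω)·-3.7942 + ω·-1.8404 = -1.4496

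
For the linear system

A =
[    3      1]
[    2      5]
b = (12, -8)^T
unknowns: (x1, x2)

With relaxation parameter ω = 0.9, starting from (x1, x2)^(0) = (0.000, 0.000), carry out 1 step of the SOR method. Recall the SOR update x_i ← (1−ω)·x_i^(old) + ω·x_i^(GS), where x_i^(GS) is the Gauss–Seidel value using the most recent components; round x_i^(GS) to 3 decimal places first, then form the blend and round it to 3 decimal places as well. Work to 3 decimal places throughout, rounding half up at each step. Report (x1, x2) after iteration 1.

(3.600, -2.736)

Iteration 1:
  x1: GS value = (12 - (1)·0.000) / (3) = 4.000;  x1 ← (1−ω)·0.000 + ω·4.000 = 3.600
  x2: GS value = (-8 - (2)·3.600) / (5) = -3.040;  x2 ← (1−ω)·0.000 + ω·-3.040 = -2.736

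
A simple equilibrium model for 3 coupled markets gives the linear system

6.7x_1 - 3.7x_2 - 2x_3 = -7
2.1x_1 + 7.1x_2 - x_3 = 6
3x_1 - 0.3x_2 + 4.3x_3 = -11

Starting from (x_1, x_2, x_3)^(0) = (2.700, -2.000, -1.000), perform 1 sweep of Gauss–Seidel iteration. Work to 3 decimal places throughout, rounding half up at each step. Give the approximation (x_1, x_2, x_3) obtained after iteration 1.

Iteration 1:
  x_1 = (-7 - (-3.7)·-2.000 - (-2)·-1.000) / (6.7) = -2.448
  x_2 = (6 - (2.1)·-2.448 - (-1)·-1.000) / (7.1) = 1.428
  x_3 = (-11 - (3)·-2.448 - (-0.3)·1.428) / (4.3) = -0.751

(-2.448, 1.428, -0.751)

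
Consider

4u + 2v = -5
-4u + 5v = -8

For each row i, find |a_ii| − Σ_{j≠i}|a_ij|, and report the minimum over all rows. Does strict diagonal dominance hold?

row 1: |4| − (2) = 2
row 2: |5| − (4) = 1
minimum over rows = 1 → strictly diagonally dominant (convergence guaranteed)

1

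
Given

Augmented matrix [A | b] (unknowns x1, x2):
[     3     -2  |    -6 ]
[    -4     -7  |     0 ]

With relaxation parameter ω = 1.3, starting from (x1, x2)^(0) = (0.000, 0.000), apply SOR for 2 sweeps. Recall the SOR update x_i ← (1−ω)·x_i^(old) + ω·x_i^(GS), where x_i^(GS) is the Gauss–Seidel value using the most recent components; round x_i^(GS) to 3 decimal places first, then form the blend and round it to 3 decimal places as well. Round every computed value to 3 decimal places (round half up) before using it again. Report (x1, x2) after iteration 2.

Iteration 1:
  x1: GS value = (-6 - (-2)·0.000) / (3) = -2.000;  x1 ← (1−ω)·0.000 + ω·-2.000 = -2.600
  x2: GS value = (0 - (-4)·-2.600) / (-7) = 1.486;  x2 ← (1−ω)·0.000 + ω·1.486 = 1.932
Iteration 2:
  x1: GS value = (-6 - (-2)·1.932) / (3) = -0.712;  x1 ← (1−ω)·-2.600 + ω·-0.712 = -0.146
  x2: GS value = (0 - (-4)·-0.146) / (-7) = 0.083;  x2 ← (1−ω)·1.932 + ω·0.083 = -0.472

(-0.146, -0.472)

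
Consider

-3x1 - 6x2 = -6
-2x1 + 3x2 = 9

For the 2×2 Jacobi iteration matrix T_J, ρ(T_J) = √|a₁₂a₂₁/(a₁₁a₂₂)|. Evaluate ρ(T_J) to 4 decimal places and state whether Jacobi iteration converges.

1.1547

a₁₂a₂₁/(a₁₁a₂₂) = (-6)·(-2) / ((-3)·(3)) = -1.333333
ρ = √|-1.333333| = √1.333333 = 1.1547
ρ > 1, so Jacobi diverges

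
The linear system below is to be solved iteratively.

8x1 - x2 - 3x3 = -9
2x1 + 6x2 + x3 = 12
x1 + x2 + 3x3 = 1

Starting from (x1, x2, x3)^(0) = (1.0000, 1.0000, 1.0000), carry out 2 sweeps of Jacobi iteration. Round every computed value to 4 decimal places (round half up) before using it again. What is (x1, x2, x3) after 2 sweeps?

Iteration 1:
  x1 = (-9 - (-1)·1.0000 - (-3)·1.0000) / (8) = -0.6250
  x2 = (12 - (2)·1.0000 - (1)·1.0000) / (6) = 1.5000
  x3 = (1 - (1)·1.0000 - (1)·1.0000) / (3) = -0.3333
Iteration 2:
  x1 = (-9 - (-1)·1.5000 - (-3)·-0.3333) / (8) = -1.0625
  x2 = (12 - (2)·-0.6250 - (1)·-0.3333) / (6) = 2.2639
  x3 = (1 - (1)·-0.6250 - (1)·1.5000) / (3) = 0.0417

(-1.0625, 2.2639, 0.0417)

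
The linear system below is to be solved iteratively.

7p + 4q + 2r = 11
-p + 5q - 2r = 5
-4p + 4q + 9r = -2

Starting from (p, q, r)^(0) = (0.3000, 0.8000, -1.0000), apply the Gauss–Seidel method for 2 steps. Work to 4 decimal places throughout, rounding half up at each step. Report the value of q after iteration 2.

Iteration 1:
  p = (11 - (4)·0.8000 - (2)·-1.0000) / (7) = 1.4000
  q = (5 - (-1)·1.4000 - (-2)·-1.0000) / (5) = 0.8800
  r = (-2 - (-4)·1.4000 - (4)·0.8800) / (9) = 0.0089
Iteration 2:
  p = (11 - (4)·0.8800 - (2)·0.0089) / (7) = 1.0660
  q = (5 - (-1)·1.0660 - (-2)·0.0089) / (5) = 1.2168
  r = (-2 - (-4)·1.0660 - (4)·1.2168) / (9) = -0.2892

1.2168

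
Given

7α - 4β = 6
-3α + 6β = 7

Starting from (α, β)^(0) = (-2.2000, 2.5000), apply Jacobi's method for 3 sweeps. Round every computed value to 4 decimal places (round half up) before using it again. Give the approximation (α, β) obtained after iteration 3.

(2.1769, 1.6143)

Iteration 1:
  α = (6 - (-4)·2.5000) / (7) = 2.2857
  β = (7 - (-3)·-2.2000) / (6) = 0.0667
Iteration 2:
  α = (6 - (-4)·0.0667) / (7) = 0.8953
  β = (7 - (-3)·2.2857) / (6) = 2.3095
Iteration 3:
  α = (6 - (-4)·2.3095) / (7) = 2.1769
  β = (7 - (-3)·0.8953) / (6) = 1.6143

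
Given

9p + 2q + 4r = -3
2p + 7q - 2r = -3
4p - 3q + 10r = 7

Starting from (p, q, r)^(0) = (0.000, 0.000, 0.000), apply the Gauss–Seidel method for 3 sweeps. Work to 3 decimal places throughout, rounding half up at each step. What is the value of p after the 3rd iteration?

Iteration 1:
  p = (-3 - (2)·0.000 - (4)·0.000) / (9) = -0.333
  q = (-3 - (2)·-0.333 - (-2)·0.000) / (7) = -0.333
  r = (7 - (4)·-0.333 - (-3)·-0.333) / (10) = 0.733
Iteration 2:
  p = (-3 - (2)·-0.333 - (4)·0.733) / (9) = -0.585
  q = (-3 - (2)·-0.585 - (-2)·0.733) / (7) = -0.052
  r = (7 - (4)·-0.585 - (-3)·-0.052) / (10) = 0.918
Iteration 3:
  p = (-3 - (2)·-0.052 - (4)·0.918) / (9) = -0.730
  q = (-3 - (2)·-0.730 - (-2)·0.918) / (7) = 0.042
  r = (7 - (4)·-0.730 - (-3)·0.042) / (10) = 1.005

-0.730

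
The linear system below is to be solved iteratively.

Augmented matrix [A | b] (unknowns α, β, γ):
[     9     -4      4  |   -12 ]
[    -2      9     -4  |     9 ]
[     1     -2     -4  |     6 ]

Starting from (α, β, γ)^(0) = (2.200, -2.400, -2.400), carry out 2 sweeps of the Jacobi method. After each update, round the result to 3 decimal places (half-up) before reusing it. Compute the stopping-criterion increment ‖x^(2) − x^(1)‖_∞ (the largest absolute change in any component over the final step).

2.294

Iteration 1:
  α = (-12 - (-4)·-2.400 - (4)·-2.400) / (9) = -1.333
  β = (9 - (-2)·2.200 - (-4)·-2.400) / (9) = 0.422
  γ = (6 - (1)·2.200 - (-2)·-2.400) / (-4) = 0.250
Iteration 2:
  α = (-12 - (-4)·0.422 - (4)·0.250) / (9) = -1.257
  β = (9 - (-2)·-1.333 - (-4)·0.250) / (9) = 0.815
  γ = (6 - (1)·-1.333 - (-2)·0.422) / (-4) = -2.044
Change: (0.076, 0.393, -2.294) → max |·| = 2.294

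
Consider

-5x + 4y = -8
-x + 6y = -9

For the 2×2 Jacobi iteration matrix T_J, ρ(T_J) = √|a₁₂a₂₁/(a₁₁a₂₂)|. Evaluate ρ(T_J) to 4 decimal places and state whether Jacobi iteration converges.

0.3651

a₁₂a₂₁/(a₁₁a₂₂) = (4)·(-1) / ((-5)·(6)) = 0.133333
ρ = √|0.133333| = √0.133333 = 0.3651
ρ < 1, so Jacobi converges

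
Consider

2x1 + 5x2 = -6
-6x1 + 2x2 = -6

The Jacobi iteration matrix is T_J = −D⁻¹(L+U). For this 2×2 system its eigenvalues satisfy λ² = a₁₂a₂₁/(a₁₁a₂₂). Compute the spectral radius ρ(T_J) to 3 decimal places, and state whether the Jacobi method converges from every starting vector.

2.739

a₁₂a₂₁/(a₁₁a₂₂) = (5)·(-6) / ((2)·(2)) = -7.500000
ρ = √|-7.500000| = √7.500000 = 2.739
ρ > 1, so Jacobi diverges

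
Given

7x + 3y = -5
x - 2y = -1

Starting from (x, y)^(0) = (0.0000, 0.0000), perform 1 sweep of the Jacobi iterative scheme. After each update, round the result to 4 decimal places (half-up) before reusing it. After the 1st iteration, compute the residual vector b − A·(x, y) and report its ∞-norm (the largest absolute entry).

1.4999

Iteration 1:
  x = (-5 - (3)·0.0000) / (7) = -0.7143
  y = (-1 - (1)·0.0000) / (-2) = 0.5000
Residual b − A·x = (-1.4999, 0.7143); ∞-norm = 1.4999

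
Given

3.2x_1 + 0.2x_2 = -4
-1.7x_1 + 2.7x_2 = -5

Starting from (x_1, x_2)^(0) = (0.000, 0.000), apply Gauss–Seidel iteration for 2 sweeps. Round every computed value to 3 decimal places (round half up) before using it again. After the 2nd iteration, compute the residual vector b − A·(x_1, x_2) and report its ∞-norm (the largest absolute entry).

0.021

Iteration 1:
  x_1 = (-4 - (0.2)·0.000) / (3.2) = -1.250
  x_2 = (-5 - (-1.7)·-1.250) / (2.7) = -2.639
Iteration 2:
  x_1 = (-4 - (0.2)·-2.639) / (3.2) = -1.085
  x_2 = (-5 - (-1.7)·-1.085) / (2.7) = -2.535
Residual b − A·x = (-0.021, 0.000); ∞-norm = 0.021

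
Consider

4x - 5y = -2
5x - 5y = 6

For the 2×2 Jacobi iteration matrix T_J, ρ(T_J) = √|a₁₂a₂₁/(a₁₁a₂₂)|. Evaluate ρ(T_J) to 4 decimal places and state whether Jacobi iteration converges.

1.1180

a₁₂a₂₁/(a₁₁a₂₂) = (-5)·(5) / ((4)·(-5)) = 1.250000
ρ = √|1.250000| = √1.250000 = 1.1180
ρ > 1, so Jacobi diverges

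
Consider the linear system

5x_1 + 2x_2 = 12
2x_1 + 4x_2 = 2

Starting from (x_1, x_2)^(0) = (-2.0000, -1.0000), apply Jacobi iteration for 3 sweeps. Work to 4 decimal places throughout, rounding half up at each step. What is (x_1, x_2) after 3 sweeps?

Iteration 1:
  x_1 = (12 - (2)·-1.0000) / (5) = 2.8000
  x_2 = (2 - (2)·-2.0000) / (4) = 1.5000
Iteration 2:
  x_1 = (12 - (2)·1.5000) / (5) = 1.8000
  x_2 = (2 - (2)·2.8000) / (4) = -0.9000
Iteration 3:
  x_1 = (12 - (2)·-0.9000) / (5) = 2.7600
  x_2 = (2 - (2)·1.8000) / (4) = -0.4000

(2.7600, -0.4000)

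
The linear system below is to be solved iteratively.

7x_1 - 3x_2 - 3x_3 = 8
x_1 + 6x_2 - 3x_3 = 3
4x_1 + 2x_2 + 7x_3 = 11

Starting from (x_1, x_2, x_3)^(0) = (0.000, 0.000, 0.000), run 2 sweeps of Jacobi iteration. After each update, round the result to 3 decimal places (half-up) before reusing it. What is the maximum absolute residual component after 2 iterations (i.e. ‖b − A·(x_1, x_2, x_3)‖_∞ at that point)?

Iteration 1:
  x_1 = (8 - (-3)·0.000 - (-3)·0.000) / (7) = 1.143
  x_2 = (3 - (1)·0.000 - (-3)·0.000) / (6) = 0.500
  x_3 = (11 - (4)·0.000 - (2)·0.000) / (7) = 1.571
Iteration 2:
  x_1 = (8 - (-3)·0.500 - (-3)·1.571) / (7) = 2.030
  x_2 = (3 - (1)·1.143 - (-3)·1.571) / (6) = 1.095
  x_3 = (11 - (4)·1.143 - (2)·0.500) / (7) = 0.775
Residual b − A·x = (-0.600, -3.275, -4.735); ∞-norm = 4.735

4.735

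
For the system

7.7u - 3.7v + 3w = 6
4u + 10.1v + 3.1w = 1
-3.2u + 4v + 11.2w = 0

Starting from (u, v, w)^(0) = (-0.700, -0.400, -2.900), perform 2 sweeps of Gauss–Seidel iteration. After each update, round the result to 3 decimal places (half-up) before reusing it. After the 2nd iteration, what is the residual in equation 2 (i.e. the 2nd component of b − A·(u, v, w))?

0.129

Iteration 1:
  u = (6 - (-3.7)·-0.400 - (3)·-2.900) / (7.7) = 1.717
  v = (1 - (4)·1.717 - (3.1)·-2.900) / (10.1) = 0.309
  w = (0 - (-3.2)·1.717 - (4)·0.309) / (11.2) = 0.380
Iteration 2:
  u = (6 - (-3.7)·0.309 - (3)·0.380) / (7.7) = 0.780
  v = (1 - (4)·0.780 - (3.1)·0.380) / (10.1) = -0.327
  w = (0 - (-3.2)·0.780 - (4)·-0.327) / (11.2) = 0.340
Residual b − A·x = (-2.236, 0.129, -0.004)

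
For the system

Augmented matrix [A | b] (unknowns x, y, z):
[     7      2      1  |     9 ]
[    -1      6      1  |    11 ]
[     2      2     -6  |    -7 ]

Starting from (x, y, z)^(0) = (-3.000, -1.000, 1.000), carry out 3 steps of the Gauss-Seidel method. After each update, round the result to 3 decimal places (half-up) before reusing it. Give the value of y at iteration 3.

Iteration 1:
  x = (9 - (2)·-1.000 - (1)·1.000) / (7) = 1.429
  y = (11 - (-1)·1.429 - (1)·1.000) / (6) = 1.905
  z = (-7 - (2)·1.429 - (2)·1.905) / (-6) = 2.278
Iteration 2:
  x = (9 - (2)·1.905 - (1)·2.278) / (7) = 0.416
  y = (11 - (-1)·0.416 - (1)·2.278) / (6) = 1.523
  z = (-7 - (2)·0.416 - (2)·1.523) / (-6) = 1.813
Iteration 3:
  x = (9 - (2)·1.523 - (1)·1.813) / (7) = 0.592
  y = (11 - (-1)·0.592 - (1)·1.813) / (6) = 1.630
  z = (-7 - (2)·0.592 - (2)·1.630) / (-6) = 1.907

1.630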